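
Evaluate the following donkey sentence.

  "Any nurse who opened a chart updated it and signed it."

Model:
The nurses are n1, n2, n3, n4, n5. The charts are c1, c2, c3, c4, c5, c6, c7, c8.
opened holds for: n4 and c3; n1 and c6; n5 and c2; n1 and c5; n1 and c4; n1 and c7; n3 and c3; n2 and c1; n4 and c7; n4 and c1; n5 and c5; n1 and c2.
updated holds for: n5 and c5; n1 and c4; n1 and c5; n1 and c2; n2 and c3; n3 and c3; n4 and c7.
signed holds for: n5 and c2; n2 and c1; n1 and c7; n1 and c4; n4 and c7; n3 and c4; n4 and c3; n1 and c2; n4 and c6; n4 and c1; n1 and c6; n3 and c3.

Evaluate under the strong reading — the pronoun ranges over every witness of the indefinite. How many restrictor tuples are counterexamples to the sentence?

8

"it" takes "a chart" as antecedent — a donkey pronoun bound across the clause boundary.
Strong reading: for every (n,c) with opened(n,c), updated(n,c) ∧ signed(n,c).
Restrictor pairs: (n1,c2) ✓  (n1,c4) ✓  (n1,c5) ✗  (n1,c6) ✗  (n1,c7) ✗  (n2,c1) ✗  (n3,c3) ✓  (n4,c1) ✗  (n4,c3) ✗  (n4,c7) ✓  (n5,c2) ✗  (n5,c5) ✗
Counterexamples (restrictor pairs failing the scope): 8.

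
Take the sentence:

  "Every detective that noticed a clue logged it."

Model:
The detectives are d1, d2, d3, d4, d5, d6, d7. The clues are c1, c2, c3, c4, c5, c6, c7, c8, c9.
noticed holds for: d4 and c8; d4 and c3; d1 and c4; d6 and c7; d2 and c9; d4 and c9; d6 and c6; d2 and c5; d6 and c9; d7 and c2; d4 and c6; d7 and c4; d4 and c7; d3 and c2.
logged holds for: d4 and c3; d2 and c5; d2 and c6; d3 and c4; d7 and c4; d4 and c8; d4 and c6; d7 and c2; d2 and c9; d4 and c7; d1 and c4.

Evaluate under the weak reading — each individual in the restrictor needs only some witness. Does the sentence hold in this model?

False

"it" takes "a clue" as antecedent — a donkey pronoun bound across the clause boundary.
Weak reading: every detective d with some noticed-clue has at least one noticed-clue c such that logged(d,c).
Per detective: d1:✓  d2:✓  d3:✗  d4:✓  d6:✗  d7:✓
d3 has no witness among its noticed-clues.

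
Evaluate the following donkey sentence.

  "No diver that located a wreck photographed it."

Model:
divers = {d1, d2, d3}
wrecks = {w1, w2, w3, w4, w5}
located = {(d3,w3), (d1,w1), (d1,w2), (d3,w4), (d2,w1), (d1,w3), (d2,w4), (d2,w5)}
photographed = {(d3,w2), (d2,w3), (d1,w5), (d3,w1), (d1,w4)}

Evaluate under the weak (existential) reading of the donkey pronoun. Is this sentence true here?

True

"it" takes "a wreck" as antecedent — a donkey pronoun bound across the clause boundary.
Truth condition: for no (d,w) with located(d,w) does photographed(d,w) hold.
Restrictor pairs — does the scope hold? (d1,w1):fails  (d1,w2):fails  (d1,w3):fails  (d2,w1):fails  (d2,w4):fails  (d2,w5):fails  (d3,w3):fails  (d3,w4):fails
Scope holds for no restrictor pair, so the sentence is true.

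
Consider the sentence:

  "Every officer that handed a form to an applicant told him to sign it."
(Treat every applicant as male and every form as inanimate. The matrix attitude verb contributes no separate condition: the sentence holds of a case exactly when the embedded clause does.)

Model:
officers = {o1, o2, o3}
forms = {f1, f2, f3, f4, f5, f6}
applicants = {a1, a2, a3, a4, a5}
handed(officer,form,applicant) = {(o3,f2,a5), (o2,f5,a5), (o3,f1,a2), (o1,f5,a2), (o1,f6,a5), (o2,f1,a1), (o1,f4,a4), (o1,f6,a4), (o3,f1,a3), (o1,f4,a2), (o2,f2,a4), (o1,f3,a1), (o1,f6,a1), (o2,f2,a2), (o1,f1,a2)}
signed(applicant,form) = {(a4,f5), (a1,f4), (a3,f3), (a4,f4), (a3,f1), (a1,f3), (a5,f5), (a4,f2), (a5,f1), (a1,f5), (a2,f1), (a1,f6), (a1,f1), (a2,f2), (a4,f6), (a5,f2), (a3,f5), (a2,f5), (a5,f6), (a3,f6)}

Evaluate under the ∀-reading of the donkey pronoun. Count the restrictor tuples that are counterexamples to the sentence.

"him" takes "an applicant" as antecedent and "it" takes "a form"; both are donkey pronouns co-varying with the restrictor.
Strong reading: for every (o,f,a) with handed(o,f,a), signed(a,f).
Restrictor triples: (o1,f1,a2)→signed(a2,f1) ✓  (o1,f3,a1)→signed(a1,f3) ✓  (o1,f4,a2)→signed(a2,f4) ✗  (o1,f4,a4)→signed(a4,f4) ✓  (o1,f5,a2)→signed(a2,f5) ✓  (o1,f6,a1)→signed(a1,f6) ✓  (o1,f6,a4)→signed(a4,f6) ✓  (o1,f6,a5)→signed(a5,f6) ✓  (o2,f1,a1)→signed(a1,f1) ✓  (o2,f2,a2)→signed(a2,f2) ✓  (o2,f2,a4)→signed(a4,f2) ✓  (o2,f5,a5)→signed(a5,f5) ✓  (o3,f1,a2)→signed(a2,f1) ✓  (o3,f1,a3)→signed(a3,f1) ✓  (o3,f2,a5)→signed(a5,f2) ✓
Counterexamples (restrictor triples failing the scope): 1.

1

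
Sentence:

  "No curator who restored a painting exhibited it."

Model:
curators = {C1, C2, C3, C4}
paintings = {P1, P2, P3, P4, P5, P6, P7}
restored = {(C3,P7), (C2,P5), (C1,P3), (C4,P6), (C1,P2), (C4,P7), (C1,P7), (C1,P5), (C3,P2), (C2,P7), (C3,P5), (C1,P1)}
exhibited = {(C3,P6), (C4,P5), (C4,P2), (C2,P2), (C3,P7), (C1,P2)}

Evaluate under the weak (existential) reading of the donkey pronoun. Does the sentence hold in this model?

"it" takes "a painting" as antecedent — a donkey pronoun bound across the clause boundary.
Truth condition: for no (c,p) with restored(c,p) does exhibited(c,p) hold.
Restrictor pairs — does the scope hold? (C1,P1):fails  (C1,P2):holds  (C1,P3):fails  (C1,P5):fails  (C1,P7):fails  (C2,P5):fails  (C2,P7):fails  (C3,P2):fails  (C3,P5):fails  (C3,P7):holds  (C4,P6):fails  (C4,P7):fails
Scope holds for 2 pair(s), so the sentence is false.

False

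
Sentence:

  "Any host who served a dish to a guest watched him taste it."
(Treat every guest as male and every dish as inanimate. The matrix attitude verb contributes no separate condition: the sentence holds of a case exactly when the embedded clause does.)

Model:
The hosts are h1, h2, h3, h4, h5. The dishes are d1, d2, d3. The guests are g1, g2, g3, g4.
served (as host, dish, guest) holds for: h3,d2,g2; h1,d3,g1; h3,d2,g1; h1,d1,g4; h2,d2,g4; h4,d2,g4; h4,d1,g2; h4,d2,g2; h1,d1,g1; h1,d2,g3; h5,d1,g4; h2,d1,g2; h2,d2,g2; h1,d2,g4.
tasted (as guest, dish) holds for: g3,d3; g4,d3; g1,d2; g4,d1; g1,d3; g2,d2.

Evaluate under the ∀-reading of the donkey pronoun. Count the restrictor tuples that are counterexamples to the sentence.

"him" takes "a guest" as antecedent and "it" takes "a dish"; both are donkey pronouns co-varying with the restrictor.
Strong reading: for every (h,d,g) with served(h,d,g), tasted(g,d).
Restrictor triples: (h1,d1,g1)→tasted(g1,d1) ✗  (h1,d1,g4)→tasted(g4,d1) ✓  (h1,d2,g3)→tasted(g3,d2) ✗  (h1,d2,g4)→tasted(g4,d2) ✗  (h1,d3,g1)→tasted(g1,d3) ✓  (h2,d1,g2)→tasted(g2,d1) ✗  (h2,d2,g2)→tasted(g2,d2) ✓  (h2,d2,g4)→tasted(g4,d2) ✗  (h3,d2,g1)→tasted(g1,d2) ✓  (h3,d2,g2)→tasted(g2,d2) ✓  (h4,d1,g2)→tasted(g2,d1) ✗  (h4,d2,g2)→tasted(g2,d2) ✓  (h4,d2,g4)→tasted(g4,d2) ✗  (h5,d1,g4)→tasted(g4,d1) ✓
Counterexamples (restrictor triples failing the scope): 7.

7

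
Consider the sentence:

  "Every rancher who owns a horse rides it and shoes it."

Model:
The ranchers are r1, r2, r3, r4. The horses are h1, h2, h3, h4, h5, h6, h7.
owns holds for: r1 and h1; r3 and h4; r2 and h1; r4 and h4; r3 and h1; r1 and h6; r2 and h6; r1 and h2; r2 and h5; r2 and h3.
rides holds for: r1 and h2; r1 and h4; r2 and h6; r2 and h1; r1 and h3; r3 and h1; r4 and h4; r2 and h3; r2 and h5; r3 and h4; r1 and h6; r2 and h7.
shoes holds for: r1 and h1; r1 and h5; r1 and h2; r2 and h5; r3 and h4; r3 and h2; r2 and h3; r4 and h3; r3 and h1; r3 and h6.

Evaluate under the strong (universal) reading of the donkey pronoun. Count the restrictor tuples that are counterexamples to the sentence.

5

"it" takes "a horse" as antecedent — a donkey pronoun bound across the clause boundary.
Strong reading: for every (r,h) with owns(r,h), rides(r,h) ∧ shoes(r,h).
Restrictor pairs: (r1,h1) ✗  (r1,h2) ✓  (r1,h6) ✗  (r2,h1) ✗  (r2,h3) ✓  (r2,h5) ✓  (r2,h6) ✗  (r3,h1) ✓  (r3,h4) ✓  (r4,h4) ✗
Counterexamples (restrictor pairs failing the scope): 5.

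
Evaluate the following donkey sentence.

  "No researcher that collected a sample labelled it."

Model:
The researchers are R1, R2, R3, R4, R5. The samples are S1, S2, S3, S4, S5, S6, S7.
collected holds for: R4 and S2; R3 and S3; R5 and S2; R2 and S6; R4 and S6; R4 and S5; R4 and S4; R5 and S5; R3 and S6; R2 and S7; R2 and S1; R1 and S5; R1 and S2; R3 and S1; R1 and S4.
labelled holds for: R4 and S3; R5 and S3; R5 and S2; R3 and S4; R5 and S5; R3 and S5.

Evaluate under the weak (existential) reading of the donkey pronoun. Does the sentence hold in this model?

False

"it" takes "a sample" as antecedent — a donkey pronoun bound across the clause boundary.
Truth condition: for no (r,s) with collected(r,s) does labelled(r,s) hold.
Restrictor pairs — does the scope hold? (R1,S2):fails  (R1,S4):fails  (R1,S5):fails  (R2,S1):fails  (R2,S6):fails  (R2,S7):fails  (R3,S1):fails  (R3,S3):fails  (R3,S6):fails  (R4,S2):fails  (R4,S4):fails  (R4,S5):fails  (R4,S6):fails  (R5,S2):holds  (R5,S5):holds
Scope holds for 2 pair(s), so the sentence is false.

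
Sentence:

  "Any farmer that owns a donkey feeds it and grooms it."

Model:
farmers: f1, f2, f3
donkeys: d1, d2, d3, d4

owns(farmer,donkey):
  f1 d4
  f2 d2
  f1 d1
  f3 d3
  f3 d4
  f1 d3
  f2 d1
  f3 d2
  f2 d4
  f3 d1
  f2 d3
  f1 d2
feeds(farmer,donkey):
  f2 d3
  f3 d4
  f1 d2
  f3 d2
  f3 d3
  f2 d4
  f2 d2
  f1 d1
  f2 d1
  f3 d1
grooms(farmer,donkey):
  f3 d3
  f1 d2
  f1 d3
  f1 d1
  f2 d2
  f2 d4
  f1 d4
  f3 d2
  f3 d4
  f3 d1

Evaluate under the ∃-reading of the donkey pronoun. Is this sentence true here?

True

"it" takes "a donkey" as antecedent — a donkey pronoun bound across the clause boundary.
Weak reading: every farmer f with some owns-donkey has at least one owns-donkey d such that feeds(f,d) ∧ grooms(f,d).
Per farmer: f1:✓  f2:✓  f3:✓
Every farmer in the restrictor has a witness.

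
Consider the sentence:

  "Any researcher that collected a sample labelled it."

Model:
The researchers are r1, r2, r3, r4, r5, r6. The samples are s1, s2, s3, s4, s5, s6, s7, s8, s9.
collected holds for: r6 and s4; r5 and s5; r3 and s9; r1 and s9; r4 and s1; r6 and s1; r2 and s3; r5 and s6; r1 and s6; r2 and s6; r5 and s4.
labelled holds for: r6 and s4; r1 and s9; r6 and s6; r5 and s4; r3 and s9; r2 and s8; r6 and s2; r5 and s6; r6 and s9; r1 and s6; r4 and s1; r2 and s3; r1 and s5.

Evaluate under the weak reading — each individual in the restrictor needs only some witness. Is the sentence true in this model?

True

"it" takes "a sample" as antecedent — a donkey pronoun bound across the clause boundary.
Weak reading: every researcher r with some collected-sample has at least one collected-sample s such that labelled(r,s).
Per researcher: r1:✓  r2:✓  r3:✓  r4:✓  r5:✓  r6:✓
Every researcher in the restrictor has a witness.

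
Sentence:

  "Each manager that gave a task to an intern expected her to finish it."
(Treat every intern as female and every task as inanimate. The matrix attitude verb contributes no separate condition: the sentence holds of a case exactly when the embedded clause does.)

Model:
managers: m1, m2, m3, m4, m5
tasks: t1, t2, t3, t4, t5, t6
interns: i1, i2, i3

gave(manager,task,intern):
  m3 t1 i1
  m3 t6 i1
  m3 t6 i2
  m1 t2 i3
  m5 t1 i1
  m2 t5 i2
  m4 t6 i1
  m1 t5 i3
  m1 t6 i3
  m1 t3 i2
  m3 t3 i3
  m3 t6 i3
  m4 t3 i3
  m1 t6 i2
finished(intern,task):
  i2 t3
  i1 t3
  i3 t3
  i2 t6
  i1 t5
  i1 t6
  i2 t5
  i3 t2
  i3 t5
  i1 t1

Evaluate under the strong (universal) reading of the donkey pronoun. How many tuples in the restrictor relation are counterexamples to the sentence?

"her" takes "an intern" as antecedent and "it" takes "a task"; both are donkey pronouns co-varying with the restrictor.
Strong reading: for every (m,t,i) with gave(m,t,i), finished(i,t).
Restrictor triples: (m1,t2,i3)→finished(i3,t2) ✓  (m1,t3,i2)→finished(i2,t3) ✓  (m1,t5,i3)→finished(i3,t5) ✓  (m1,t6,i2)→finished(i2,t6) ✓  (m1,t6,i3)→finished(i3,t6) ✗  (m2,t5,i2)→finished(i2,t5) ✓  (m3,t1,i1)→finished(i1,t1) ✓  (m3,t3,i3)→finished(i3,t3) ✓  (m3,t6,i1)→finished(i1,t6) ✓  (m3,t6,i2)→finished(i2,t6) ✓  (m3,t6,i3)→finished(i3,t6) ✗  (m4,t3,i3)→finished(i3,t3) ✓  (m4,t6,i1)→finished(i1,t6) ✓  (m5,t1,i1)→finished(i1,t1) ✓
Counterexamples (restrictor triples failing the scope): 2.

2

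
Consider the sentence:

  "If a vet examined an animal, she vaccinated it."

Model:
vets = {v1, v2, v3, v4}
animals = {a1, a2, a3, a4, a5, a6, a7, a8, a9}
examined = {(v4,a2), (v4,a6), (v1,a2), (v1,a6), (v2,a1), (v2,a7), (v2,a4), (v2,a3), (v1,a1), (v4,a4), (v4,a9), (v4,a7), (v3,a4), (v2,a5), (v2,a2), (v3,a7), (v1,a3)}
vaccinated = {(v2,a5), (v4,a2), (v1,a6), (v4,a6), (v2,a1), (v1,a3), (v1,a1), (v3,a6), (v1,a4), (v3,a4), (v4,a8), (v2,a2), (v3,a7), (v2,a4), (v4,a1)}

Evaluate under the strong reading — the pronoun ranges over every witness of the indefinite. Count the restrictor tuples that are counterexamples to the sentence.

"it" takes "an animal" as antecedent — a donkey pronoun bound across the clause boundary.
Strong reading: for every (v,a) with examined(v,a), vaccinated(v,a).
Restrictor pairs: (v1,a1) ✓  (v1,a2) ✗  (v1,a3) ✓  (v1,a6) ✓  (v2,a1) ✓  (v2,a2) ✓  (v2,a3) ✗  (v2,a4) ✓  (v2,a5) ✓  (v2,a7) ✗  (v3,a4) ✓  (v3,a7) ✓  (v4,a2) ✓  (v4,a4) ✗  (v4,a6) ✓  (v4,a7) ✗  (v4,a9) ✗
Counterexamples (restrictor pairs failing the scope): 6.

6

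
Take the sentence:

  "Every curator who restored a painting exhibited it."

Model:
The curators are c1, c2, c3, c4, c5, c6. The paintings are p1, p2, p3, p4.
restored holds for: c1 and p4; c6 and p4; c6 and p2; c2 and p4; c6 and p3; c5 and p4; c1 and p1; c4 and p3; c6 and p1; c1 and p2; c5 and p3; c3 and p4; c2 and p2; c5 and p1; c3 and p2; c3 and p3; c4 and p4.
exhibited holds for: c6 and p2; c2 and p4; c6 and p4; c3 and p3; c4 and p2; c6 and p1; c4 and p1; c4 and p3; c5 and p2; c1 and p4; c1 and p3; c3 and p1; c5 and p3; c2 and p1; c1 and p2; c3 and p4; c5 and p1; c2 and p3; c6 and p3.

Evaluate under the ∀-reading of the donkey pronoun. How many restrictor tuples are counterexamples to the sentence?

5

"it" takes "a painting" as antecedent — a donkey pronoun bound across the clause boundary.
Strong reading: for every (c,p) with restored(c,p), exhibited(c,p).
Restrictor pairs: (c1,p1) ✗  (c1,p2) ✓  (c1,p4) ✓  (c2,p2) ✗  (c2,p4) ✓  (c3,p2) ✗  (c3,p3) ✓  (c3,p4) ✓  (c4,p3) ✓  (c4,p4) ✗  (c5,p1) ✓  (c5,p3) ✓  (c5,p4) ✗  (c6,p1) ✓  (c6,p2) ✓  (c6,p3) ✓  (c6,p4) ✓
Counterexamples (restrictor pairs failing the scope): 5.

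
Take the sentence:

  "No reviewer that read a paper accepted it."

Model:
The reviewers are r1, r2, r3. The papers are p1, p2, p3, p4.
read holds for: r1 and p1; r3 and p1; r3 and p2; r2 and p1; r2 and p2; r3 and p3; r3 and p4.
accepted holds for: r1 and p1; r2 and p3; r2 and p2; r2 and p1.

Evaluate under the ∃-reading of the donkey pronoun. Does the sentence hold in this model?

False

"it" takes "a paper" as antecedent — a donkey pronoun bound across the clause boundary.
Truth condition: for no (r,p) with read(r,p) does accepted(r,p) hold.
Restrictor pairs — does the scope hold? (r1,p1):holds  (r2,p1):holds  (r2,p2):holds  (r3,p1):fails  (r3,p2):fails  (r3,p3):fails  (r3,p4):fails
Scope holds for 3 pair(s), so the sentence is false.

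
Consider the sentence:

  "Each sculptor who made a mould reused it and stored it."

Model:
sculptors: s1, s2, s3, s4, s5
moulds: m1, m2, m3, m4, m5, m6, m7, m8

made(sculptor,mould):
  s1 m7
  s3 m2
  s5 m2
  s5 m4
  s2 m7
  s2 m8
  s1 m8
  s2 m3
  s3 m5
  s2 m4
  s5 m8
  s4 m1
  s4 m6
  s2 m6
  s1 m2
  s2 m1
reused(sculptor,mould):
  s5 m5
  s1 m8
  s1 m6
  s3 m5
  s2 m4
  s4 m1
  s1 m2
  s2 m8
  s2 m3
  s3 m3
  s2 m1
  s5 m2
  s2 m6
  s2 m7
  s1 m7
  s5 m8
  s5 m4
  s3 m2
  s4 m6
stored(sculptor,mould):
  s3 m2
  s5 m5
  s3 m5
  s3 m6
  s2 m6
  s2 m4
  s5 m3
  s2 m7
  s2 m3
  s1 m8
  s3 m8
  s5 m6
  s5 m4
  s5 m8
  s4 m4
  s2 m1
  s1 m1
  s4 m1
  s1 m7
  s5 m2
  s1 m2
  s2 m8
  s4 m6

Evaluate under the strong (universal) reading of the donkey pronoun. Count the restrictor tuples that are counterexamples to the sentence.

"it" takes "a mould" as antecedent — a donkey pronoun bound across the clause boundary.
Strong reading: for every (s,m) with made(s,m), reused(s,m) ∧ stored(s,m).
Restrictor pairs: (s1,m2) ✓  (s1,m7) ✓  (s1,m8) ✓  (s2,m1) ✓  (s2,m3) ✓  (s2,m4) ✓  (s2,m6) ✓  (s2,m7) ✓  (s2,m8) ✓  (s3,m2) ✓  (s3,m5) ✓  (s4,m1) ✓  (s4,m6) ✓  (s5,m2) ✓  (s5,m4) ✓  (s5,m8) ✓
Counterexamples (restrictor pairs failing the scope): 0.

0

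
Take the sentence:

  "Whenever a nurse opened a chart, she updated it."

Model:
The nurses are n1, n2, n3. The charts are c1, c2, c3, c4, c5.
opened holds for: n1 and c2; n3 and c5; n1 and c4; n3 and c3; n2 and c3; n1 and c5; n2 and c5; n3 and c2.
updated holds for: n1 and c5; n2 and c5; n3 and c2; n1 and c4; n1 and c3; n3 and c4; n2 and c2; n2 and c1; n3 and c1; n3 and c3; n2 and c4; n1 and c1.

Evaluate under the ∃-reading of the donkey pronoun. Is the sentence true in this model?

True

"it" takes "a chart" as antecedent — a donkey pronoun bound across the clause boundary.
Weak reading: every nurse n with some opened-chart has at least one opened-chart c such that updated(n,c).
Per nurse: n1:✓  n2:✓  n3:✓
Every nurse in the restrictor has a witness.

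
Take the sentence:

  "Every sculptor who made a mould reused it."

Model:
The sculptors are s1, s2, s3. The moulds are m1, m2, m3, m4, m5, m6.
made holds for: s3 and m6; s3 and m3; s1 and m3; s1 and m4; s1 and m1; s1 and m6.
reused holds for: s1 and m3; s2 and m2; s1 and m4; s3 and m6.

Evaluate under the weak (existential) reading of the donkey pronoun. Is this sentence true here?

True

"it" takes "a mould" as antecedent — a donkey pronoun bound across the clause boundary.
Weak reading: every sculptor s with some made-mould has at least one made-mould m such that reused(s,m).
Per sculptor: s1:✓  s3:✓
Every sculptor in the restrictor has a witness.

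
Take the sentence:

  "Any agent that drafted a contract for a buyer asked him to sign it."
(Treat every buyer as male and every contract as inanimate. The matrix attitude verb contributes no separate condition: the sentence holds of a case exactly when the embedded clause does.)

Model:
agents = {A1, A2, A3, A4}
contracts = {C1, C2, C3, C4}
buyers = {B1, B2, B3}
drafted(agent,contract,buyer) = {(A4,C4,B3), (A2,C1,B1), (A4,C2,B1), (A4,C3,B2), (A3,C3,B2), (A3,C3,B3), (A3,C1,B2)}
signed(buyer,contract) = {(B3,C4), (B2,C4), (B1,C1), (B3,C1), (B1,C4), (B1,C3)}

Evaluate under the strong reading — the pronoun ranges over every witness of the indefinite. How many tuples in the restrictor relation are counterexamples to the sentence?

5

"him" takes "a buyer" as antecedent and "it" takes "a contract"; both are donkey pronouns co-varying with the restrictor.
Strong reading: for every (a,c,b) with drafted(a,c,b), signed(b,c).
Restrictor triples: (A2,C1,B1)→signed(B1,C1) ✓  (A3,C1,B2)→signed(B2,C1) ✗  (A3,C3,B2)→signed(B2,C3) ✗  (A3,C3,B3)→signed(B3,C3) ✗  (A4,C2,B1)→signed(B1,C2) ✗  (A4,C3,B2)→signed(B2,C3) ✗  (A4,C4,B3)→signed(B3,C4) ✓
Counterexamples (restrictor triples failing the scope): 5.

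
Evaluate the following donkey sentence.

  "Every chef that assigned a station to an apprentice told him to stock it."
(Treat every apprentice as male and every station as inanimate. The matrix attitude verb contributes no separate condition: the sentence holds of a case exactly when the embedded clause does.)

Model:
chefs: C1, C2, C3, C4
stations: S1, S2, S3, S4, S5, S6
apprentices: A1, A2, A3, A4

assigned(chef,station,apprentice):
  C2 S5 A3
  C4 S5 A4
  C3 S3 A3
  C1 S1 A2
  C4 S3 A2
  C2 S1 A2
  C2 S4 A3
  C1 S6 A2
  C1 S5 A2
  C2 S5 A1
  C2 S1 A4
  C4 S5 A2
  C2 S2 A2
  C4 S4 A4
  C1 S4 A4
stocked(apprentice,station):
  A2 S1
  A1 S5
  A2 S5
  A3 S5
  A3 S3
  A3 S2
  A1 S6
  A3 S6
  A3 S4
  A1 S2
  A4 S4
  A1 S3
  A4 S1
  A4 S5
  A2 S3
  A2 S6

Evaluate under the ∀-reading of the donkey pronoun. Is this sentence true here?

False

"him" takes "an apprentice" as antecedent and "it" takes "a station"; both are donkey pronouns co-varying with the restrictor.
Strong reading: for every (c,s,a) with assigned(c,s,a), stocked(a,s).
Restrictor triples: (C1,S1,A2)→stocked(A2,S1) ✓  (C1,S4,A4)→stocked(A4,S4) ✓  (C1,S5,A2)→stocked(A2,S5) ✓  (C1,S6,A2)→stocked(A2,S6) ✓  (C2,S1,A2)→stocked(A2,S1) ✓  (C2,S1,A4)→stocked(A4,S1) ✓  (C2,S2,A2)→stocked(A2,S2) ✗  (C2,S4,A3)→stocked(A3,S4) ✓  (C2,S5,A1)→stocked(A1,S5) ✓  (C2,S5,A3)→stocked(A3,S5) ✓  (C3,S3,A3)→stocked(A3,S3) ✓  (C4,S3,A2)→stocked(A2,S3) ✓  (C4,S4,A4)→stocked(A4,S4) ✓  (C4,S5,A2)→stocked(A2,S5) ✓  (C4,S5,A4)→stocked(A4,S5) ✓
Counterexample: (C2,S2,A2) — stocked(A2,S2) does not hold.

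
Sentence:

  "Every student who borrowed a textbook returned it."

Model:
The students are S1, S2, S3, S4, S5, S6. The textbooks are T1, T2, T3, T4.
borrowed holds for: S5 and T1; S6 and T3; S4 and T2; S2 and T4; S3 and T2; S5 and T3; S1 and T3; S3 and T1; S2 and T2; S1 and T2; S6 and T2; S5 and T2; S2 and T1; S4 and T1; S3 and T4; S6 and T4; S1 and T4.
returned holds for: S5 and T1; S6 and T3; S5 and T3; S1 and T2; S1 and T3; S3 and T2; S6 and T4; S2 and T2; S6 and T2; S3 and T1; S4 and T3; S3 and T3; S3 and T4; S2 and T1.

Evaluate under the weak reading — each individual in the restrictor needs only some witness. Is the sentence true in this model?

"it" takes "a textbook" as antecedent — a donkey pronoun bound across the clause boundary.
Weak reading: every student s with some borrowed-textbook has at least one borrowed-textbook t such that returned(s,t).
Per student: S1:✓  S2:✓  S3:✓  S4:✗  S5:✓  S6:✓
S4 has no witness among its borrowed-textbooks.

False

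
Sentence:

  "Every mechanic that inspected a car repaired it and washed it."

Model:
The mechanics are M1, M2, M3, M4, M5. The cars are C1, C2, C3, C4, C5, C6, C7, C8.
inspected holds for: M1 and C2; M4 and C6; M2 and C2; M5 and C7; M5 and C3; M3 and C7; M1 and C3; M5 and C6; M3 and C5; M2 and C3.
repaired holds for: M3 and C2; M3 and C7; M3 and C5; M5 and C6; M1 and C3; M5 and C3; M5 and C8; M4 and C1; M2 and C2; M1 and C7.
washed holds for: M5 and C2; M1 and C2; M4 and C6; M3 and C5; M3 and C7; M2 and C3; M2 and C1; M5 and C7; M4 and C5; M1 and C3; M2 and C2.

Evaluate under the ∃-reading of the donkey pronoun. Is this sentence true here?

False

"it" takes "a car" as antecedent — a donkey pronoun bound across the clause boundary.
Weak reading: every mechanic m with some inspected-car has at least one inspected-car c such that repaired(m,c) ∧ washed(m,c).
Per mechanic: M1:✓  M2:✓  M3:✓  M4:✗  M5:✗
M4 has no witness among its inspected-cars.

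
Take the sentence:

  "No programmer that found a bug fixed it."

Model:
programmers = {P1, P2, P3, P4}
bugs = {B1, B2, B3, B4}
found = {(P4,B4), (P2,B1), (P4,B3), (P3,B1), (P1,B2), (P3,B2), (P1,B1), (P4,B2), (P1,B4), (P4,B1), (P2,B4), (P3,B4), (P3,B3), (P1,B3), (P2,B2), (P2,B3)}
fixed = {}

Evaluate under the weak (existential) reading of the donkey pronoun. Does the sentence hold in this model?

True

"it" takes "a bug" as antecedent — a donkey pronoun bound across the clause boundary.
Truth condition: for no (p,b) with found(p,b) does fixed(p,b) hold.
Restrictor pairs — does the scope hold? (P1,B1):fails  (P1,B2):fails  (P1,B3):fails  (P1,B4):fails  (P2,B1):fails  (P2,B2):fails  (P2,B3):fails  (P2,B4):fails  (P3,B1):fails  (P3,B2):fails  (P3,B3):fails  (P3,B4):fails  (P4,B1):fails  (P4,B2):fails  (P4,B3):fails  (P4,B4):fails
Scope holds for no restrictor pair, so the sentence is true.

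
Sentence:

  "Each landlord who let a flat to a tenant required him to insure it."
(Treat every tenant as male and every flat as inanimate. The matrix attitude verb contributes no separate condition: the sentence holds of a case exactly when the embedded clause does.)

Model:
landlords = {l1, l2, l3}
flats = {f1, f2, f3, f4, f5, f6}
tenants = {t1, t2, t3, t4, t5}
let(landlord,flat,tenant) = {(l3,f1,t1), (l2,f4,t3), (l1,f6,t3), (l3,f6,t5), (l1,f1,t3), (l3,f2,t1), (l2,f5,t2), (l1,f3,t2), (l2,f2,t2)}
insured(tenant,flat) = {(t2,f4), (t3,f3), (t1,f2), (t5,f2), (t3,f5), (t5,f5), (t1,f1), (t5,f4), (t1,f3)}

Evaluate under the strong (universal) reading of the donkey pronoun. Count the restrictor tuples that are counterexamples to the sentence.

"him" takes "a tenant" as antecedent and "it" takes "a flat"; both are donkey pronouns co-varying with the restrictor.
Strong reading: for every (l,f,t) with let(l,f,t), insured(t,f).
Restrictor triples: (l1,f1,t3)→insured(t3,f1) ✗  (l1,f3,t2)→insured(t2,f3) ✗  (l1,f6,t3)→insured(t3,f6) ✗  (l2,f2,t2)→insured(t2,f2) ✗  (l2,f4,t3)→insured(t3,f4) ✗  (l2,f5,t2)→insured(t2,f5) ✗  (l3,f1,t1)→insured(t1,f1) ✓  (l3,f2,t1)→insured(t1,f2) ✓  (l3,f6,t5)→insured(t5,f6) ✗
Counterexamples (restrictor triples failing the scope): 7.

7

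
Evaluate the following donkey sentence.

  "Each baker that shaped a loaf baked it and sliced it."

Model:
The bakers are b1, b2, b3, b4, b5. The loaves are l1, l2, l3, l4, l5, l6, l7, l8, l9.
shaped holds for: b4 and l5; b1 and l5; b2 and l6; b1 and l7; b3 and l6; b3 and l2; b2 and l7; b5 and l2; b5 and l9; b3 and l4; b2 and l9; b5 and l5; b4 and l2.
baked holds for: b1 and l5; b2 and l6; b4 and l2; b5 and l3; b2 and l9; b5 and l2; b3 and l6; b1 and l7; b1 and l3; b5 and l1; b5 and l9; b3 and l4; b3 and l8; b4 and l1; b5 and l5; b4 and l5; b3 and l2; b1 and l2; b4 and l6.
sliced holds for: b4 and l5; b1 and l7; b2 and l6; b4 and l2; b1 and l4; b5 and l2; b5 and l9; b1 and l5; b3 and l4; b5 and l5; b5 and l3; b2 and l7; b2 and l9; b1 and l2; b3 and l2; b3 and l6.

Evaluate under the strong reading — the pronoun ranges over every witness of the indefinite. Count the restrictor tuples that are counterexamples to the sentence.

1

"it" takes "a loaf" as antecedent — a donkey pronoun bound across the clause boundary.
Strong reading: for every (b,l) with shaped(b,l), baked(b,l) ∧ sliced(b,l).
Restrictor pairs: (b1,l5) ✓  (b1,l7) ✓  (b2,l6) ✓  (b2,l7) ✗  (b2,l9) ✓  (b3,l2) ✓  (b3,l4) ✓  (b3,l6) ✓  (b4,l2) ✓  (b4,l5) ✓  (b5,l2) ✓  (b5,l5) ✓  (b5,l9) ✓
Counterexamples (restrictor pairs failing the scope): 1.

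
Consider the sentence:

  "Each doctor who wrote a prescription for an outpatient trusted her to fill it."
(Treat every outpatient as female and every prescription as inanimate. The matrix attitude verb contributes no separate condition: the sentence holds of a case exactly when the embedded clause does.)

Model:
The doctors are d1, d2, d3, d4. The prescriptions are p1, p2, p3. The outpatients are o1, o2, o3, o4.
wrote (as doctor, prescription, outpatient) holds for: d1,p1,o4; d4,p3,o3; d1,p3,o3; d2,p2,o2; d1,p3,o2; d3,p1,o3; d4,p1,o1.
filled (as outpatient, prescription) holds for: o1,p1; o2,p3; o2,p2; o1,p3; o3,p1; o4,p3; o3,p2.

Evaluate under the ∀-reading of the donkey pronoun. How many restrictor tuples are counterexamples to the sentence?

3

"her" takes "an outpatient" as antecedent and "it" takes "a prescription"; both are donkey pronouns co-varying with the restrictor.
Strong reading: for every (d,p,o) with wrote(d,p,o), filled(o,p).
Restrictor triples: (d1,p1,o4)→filled(o4,p1) ✗  (d1,p3,o2)→filled(o2,p3) ✓  (d1,p3,o3)→filled(o3,p3) ✗  (d2,p2,o2)→filled(o2,p2) ✓  (d3,p1,o3)→filled(o3,p1) ✓  (d4,p1,o1)→filled(o1,p1) ✓  (d4,p3,o3)→filled(o3,p3) ✗
Counterexamples (restrictor triples failing the scope): 3.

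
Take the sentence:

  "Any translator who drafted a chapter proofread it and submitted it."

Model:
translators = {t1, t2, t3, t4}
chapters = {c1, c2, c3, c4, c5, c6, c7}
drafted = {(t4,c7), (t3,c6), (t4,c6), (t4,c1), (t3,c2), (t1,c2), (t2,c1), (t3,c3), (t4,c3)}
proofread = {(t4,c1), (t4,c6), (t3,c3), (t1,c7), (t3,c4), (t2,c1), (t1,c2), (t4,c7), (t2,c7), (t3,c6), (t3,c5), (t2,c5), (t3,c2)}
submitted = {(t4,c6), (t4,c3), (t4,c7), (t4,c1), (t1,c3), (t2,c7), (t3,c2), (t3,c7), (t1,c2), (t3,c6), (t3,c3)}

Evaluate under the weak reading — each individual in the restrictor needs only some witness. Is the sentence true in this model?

False

"it" takes "a chapter" as antecedent — a donkey pronoun bound across the clause boundary.
Weak reading: every translator t with some drafted-chapter has at least one drafted-chapter c such that proofread(t,c) ∧ submitted(t,c).
Per translator: t1:✓  t2:✗  t3:✓  t4:✓
t2 has no witness among its drafted-chapters.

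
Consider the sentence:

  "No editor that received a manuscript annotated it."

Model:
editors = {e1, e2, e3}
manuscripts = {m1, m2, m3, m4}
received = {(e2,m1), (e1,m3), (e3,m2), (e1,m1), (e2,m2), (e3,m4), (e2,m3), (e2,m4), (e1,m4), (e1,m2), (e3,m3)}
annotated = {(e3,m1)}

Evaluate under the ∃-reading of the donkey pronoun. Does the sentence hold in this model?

"it" takes "a manuscript" as antecedent — a donkey pronoun bound across the clause boundary.
Truth condition: for no (e,m) with received(e,m) does annotated(e,m) hold.
Restrictor pairs — does the scope hold? (e1,m1):fails  (e1,m2):fails  (e1,m3):fails  (e1,m4):fails  (e2,m1):fails  (e2,m2):fails  (e2,m3):fails  (e2,m4):fails  (e3,m2):fails  (e3,m3):fails  (e3,m4):fails
Scope holds for no restrictor pair, so the sentence is true.

True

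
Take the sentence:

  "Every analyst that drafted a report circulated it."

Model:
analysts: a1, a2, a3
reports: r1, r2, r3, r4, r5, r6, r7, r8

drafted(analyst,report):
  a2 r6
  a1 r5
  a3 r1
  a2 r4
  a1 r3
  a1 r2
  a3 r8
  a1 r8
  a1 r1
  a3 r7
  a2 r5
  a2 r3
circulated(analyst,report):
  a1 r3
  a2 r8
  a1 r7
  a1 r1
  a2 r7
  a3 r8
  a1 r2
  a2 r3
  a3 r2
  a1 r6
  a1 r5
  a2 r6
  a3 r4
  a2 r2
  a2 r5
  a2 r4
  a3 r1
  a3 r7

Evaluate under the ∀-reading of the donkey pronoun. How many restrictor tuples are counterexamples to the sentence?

"it" takes "a report" as antecedent — a donkey pronoun bound across the clause boundary.
Strong reading: for every (a,r) with drafted(a,r), circulated(a,r).
Restrictor pairs: (a1,r1) ✓  (a1,r2) ✓  (a1,r3) ✓  (a1,r5) ✓  (a1,r8) ✗  (a2,r3) ✓  (a2,r4) ✓  (a2,r5) ✓  (a2,r6) ✓  (a3,r1) ✓  (a3,r7) ✓  (a3,r8) ✓
Counterexamples (restrictor pairs failing the scope): 1.

1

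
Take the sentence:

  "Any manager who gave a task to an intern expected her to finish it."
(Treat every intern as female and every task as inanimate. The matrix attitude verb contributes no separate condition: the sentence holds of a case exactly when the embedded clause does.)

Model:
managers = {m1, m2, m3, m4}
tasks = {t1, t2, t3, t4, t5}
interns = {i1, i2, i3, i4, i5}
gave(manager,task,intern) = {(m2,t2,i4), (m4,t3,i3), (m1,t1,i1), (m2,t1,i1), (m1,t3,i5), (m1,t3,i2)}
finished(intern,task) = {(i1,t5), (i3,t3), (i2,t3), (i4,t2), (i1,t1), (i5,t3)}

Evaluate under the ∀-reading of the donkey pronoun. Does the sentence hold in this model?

"her" takes "an intern" as antecedent and "it" takes "a task"; both are donkey pronouns co-varying with the restrictor.
Strong reading: for every (m,t,i) with gave(m,t,i), finished(i,t).
Restrictor triples: (m1,t1,i1)→finished(i1,t1) ✓  (m1,t3,i2)→finished(i2,t3) ✓  (m1,t3,i5)→finished(i5,t3) ✓  (m2,t1,i1)→finished(i1,t1) ✓  (m2,t2,i4)→finished(i4,t2) ✓  (m4,t3,i3)→finished(i3,t3) ✓
Every restrictor triple satisfies the scope.

True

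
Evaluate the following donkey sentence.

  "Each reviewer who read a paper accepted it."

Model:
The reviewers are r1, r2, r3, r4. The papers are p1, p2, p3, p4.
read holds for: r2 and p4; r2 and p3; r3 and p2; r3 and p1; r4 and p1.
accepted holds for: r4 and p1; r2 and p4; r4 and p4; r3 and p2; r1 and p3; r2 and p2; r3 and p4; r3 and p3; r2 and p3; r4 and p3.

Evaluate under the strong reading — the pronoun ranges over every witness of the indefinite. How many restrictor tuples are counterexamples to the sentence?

"it" takes "a paper" as antecedent — a donkey pronoun bound across the clause boundary.
Strong reading: for every (r,p) with read(r,p), accepted(r,p).
Restrictor pairs: (r2,p3) ✓  (r2,p4) ✓  (r3,p1) ✗  (r3,p2) ✓  (r4,p1) ✓
Counterexamples (restrictor pairs failing the scope): 1.

1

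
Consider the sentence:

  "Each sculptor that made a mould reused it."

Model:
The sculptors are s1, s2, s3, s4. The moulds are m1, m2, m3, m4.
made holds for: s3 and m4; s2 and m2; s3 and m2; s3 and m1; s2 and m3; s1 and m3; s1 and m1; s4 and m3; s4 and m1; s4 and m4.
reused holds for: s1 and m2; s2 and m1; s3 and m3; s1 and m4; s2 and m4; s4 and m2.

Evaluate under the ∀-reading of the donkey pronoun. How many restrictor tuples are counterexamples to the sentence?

"it" takes "a mould" as antecedent — a donkey pronoun bound across the clause boundary.
Strong reading: for every (s,m) with made(s,m), reused(s,m).
Restrictor pairs: (s1,m1) ✗  (s1,m3) ✗  (s2,m2) ✗  (s2,m3) ✗  (s3,m1) ✗  (s3,m2) ✗  (s3,m4) ✗  (s4,m1) ✗  (s4,m3) ✗  (s4,m4) ✗
Counterexamples (restrictor pairs failing the scope): 10.

10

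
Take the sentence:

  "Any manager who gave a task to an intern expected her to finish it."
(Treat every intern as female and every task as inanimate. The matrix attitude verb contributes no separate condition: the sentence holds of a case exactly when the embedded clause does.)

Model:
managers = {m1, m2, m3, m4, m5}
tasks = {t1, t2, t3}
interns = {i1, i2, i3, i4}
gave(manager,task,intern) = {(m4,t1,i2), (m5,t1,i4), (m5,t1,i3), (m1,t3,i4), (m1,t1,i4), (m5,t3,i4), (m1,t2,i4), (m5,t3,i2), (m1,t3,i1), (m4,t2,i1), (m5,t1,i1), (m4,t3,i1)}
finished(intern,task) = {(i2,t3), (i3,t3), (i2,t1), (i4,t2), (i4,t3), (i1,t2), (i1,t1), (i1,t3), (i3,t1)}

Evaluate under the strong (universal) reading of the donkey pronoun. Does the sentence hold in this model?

False

"her" takes "an intern" as antecedent and "it" takes "a task"; both are donkey pronouns co-varying with the restrictor.
Strong reading: for every (m,t,i) with gave(m,t,i), finished(i,t).
Restrictor triples: (m1,t1,i4)→finished(i4,t1) ✗  (m1,t2,i4)→finished(i4,t2) ✓  (m1,t3,i1)→finished(i1,t3) ✓  (m1,t3,i4)→finished(i4,t3) ✓  (m4,t1,i2)→finished(i2,t1) ✓  (m4,t2,i1)→finished(i1,t2) ✓  (m4,t3,i1)→finished(i1,t3) ✓  (m5,t1,i1)→finished(i1,t1) ✓  (m5,t1,i3)→finished(i3,t1) ✓  (m5,t1,i4)→finished(i4,t1) ✗  (m5,t3,i2)→finished(i2,t3) ✓  (m5,t3,i4)→finished(i4,t3) ✓
Counterexample: (m1,t1,i4) — finished(i4,t1) does not hold.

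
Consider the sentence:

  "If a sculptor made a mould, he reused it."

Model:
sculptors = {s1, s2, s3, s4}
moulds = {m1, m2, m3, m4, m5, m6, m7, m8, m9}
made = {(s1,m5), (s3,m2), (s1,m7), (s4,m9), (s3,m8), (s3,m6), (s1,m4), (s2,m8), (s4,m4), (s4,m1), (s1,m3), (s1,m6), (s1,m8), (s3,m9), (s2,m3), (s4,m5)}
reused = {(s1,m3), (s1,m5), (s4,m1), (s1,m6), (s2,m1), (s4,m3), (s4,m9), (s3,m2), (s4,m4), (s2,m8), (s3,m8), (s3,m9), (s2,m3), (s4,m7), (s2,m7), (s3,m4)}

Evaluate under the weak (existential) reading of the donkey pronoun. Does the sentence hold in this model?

"it" takes "a mould" as antecedent — a donkey pronoun bound across the clause boundary.
Weak reading: every sculptor s with some made-mould has at least one made-mould m such that reused(s,m).
Per sculptor: s1:✓  s2:✓  s3:✓  s4:✓
Every sculptor in the restrictor has a witness.

True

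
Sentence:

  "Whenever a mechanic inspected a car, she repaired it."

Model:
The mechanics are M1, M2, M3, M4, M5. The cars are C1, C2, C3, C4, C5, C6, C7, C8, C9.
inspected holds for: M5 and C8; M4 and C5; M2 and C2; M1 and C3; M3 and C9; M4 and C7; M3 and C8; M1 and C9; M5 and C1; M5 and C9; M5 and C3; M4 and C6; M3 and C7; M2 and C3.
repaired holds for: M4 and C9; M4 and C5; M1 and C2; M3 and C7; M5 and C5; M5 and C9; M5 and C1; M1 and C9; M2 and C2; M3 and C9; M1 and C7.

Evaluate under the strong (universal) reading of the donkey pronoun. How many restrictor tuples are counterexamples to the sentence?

7

"it" takes "a car" as antecedent — a donkey pronoun bound across the clause boundary.
Strong reading: for every (m,c) with inspected(m,c), repaired(m,c).
Restrictor pairs: (M1,C3) ✗  (M1,C9) ✓  (M2,C2) ✓  (M2,C3) ✗  (M3,C7) ✓  (M3,C8) ✗  (M3,C9) ✓  (M4,C5) ✓  (M4,C6) ✗  (M4,C7) ✗  (M5,C1) ✓  (M5,C3) ✗  (M5,C8) ✗  (M5,C9) ✓
Counterexamples (restrictor pairs failing the scope): 7.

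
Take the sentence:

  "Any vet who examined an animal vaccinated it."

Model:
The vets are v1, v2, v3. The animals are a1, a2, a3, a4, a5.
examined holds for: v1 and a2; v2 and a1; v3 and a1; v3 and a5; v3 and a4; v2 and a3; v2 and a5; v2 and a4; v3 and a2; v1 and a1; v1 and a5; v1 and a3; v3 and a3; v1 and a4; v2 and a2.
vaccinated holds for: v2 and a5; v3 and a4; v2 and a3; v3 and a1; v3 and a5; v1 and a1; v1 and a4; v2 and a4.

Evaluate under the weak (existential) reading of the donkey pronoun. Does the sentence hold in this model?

True

"it" takes "an animal" as antecedent — a donkey pronoun bound across the clause boundary.
Weak reading: every vet v with some examined-animal has at least one examined-animal a such that vaccinated(v,a).
Per vet: v1:✓  v2:✓  v3:✓
Every vet in the restrictor has a witness.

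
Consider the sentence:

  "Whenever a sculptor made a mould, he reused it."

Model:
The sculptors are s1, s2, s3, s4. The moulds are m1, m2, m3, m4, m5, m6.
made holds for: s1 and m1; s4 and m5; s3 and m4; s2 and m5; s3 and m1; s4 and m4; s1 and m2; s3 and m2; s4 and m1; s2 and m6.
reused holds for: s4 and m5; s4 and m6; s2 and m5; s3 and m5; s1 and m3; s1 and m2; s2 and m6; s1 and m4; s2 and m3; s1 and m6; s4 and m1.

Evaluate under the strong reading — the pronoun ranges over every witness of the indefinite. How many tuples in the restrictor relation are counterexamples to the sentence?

5

"it" takes "a mould" as antecedent — a donkey pronoun bound across the clause boundary.
Strong reading: for every (s,m) with made(s,m), reused(s,m).
Restrictor pairs: (s1,m1) ✗  (s1,m2) ✓  (s2,m5) ✓  (s2,m6) ✓  (s3,m1) ✗  (s3,m2) ✗  (s3,m4) ✗  (s4,m1) ✓  (s4,m4) ✗  (s4,m5) ✓
Counterexamples (restrictor pairs failing the scope): 5.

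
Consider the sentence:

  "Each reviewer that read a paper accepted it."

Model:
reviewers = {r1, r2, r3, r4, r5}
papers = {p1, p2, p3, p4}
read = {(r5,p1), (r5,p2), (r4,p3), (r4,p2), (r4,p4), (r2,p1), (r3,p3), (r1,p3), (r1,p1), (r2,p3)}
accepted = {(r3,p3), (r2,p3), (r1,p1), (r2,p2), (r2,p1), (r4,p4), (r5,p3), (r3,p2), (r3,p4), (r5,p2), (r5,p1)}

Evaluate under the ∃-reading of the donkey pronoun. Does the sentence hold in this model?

"it" takes "a paper" as antecedent — a donkey pronoun bound across the clause boundary.
Weak reading: every reviewer r with some read-paper has at least one read-paper p such that accepted(r,p).
Per reviewer: r1:✓  r2:✓  r3:✓  r4:✓  r5:✓
Every reviewer in the restrictor has a witness.

True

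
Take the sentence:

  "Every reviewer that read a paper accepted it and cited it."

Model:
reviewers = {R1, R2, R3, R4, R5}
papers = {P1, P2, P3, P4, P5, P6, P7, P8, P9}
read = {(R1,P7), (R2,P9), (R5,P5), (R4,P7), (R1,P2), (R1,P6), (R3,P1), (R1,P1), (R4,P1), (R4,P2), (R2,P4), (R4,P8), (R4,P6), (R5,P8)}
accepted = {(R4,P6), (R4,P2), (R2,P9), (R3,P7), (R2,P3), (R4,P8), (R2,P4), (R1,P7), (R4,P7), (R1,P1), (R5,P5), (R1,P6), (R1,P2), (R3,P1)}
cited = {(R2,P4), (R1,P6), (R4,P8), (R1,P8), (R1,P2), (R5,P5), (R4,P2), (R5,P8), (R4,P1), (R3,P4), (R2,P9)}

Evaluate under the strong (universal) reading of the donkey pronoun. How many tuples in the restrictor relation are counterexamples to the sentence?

7

"it" takes "a paper" as antecedent — a donkey pronoun bound across the clause boundary.
Strong reading: for every (r,p) with read(r,p), accepted(r,p) ∧ cited(r,p).
Restrictor pairs: (R1,P1) ✗  (R1,P2) ✓  (R1,P6) ✓  (R1,P7) ✗  (R2,P4) ✓  (R2,P9) ✓  (R3,P1) ✗  (R4,P1) ✗  (R4,P2) ✓  (R4,P6) ✗  (R4,P7) ✗  (R4,P8) ✓  (R5,P5) ✓  (R5,P8) ✗
Counterexamples (restrictor pairs failing the scope): 7.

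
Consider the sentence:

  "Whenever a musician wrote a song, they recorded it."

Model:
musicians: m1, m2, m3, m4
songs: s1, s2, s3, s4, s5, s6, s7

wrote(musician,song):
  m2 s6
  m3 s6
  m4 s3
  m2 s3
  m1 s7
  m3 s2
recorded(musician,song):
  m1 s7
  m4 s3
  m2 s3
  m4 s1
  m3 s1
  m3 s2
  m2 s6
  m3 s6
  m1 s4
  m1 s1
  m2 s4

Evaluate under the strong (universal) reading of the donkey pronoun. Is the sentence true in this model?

"it" takes "a song" as antecedent — a donkey pronoun bound across the clause boundary.
Strong reading: for every (m,s) with wrote(m,s), recorded(m,s).
Restrictor pairs: (m1,s7) ✓  (m2,s3) ✓  (m2,s6) ✓  (m3,s2) ✓  (m3,s6) ✓  (m4,s3) ✓
Every restrictor pair satisfies the scope.

True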